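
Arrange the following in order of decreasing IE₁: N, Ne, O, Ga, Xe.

Ne > N > O > Xe > Ga

N is in period 2, group 15; O is in period 2, group 16; Ne is in period 2, group 18; Ga is in period 4, group 13; Xe is in period 5, group 18.
IE₁ increases left→right with effective nuclear charge and decreases top→bottom as the valence shell moves farther out.
Here both period and group differ, so the two effects have to be weighed against each other.
Xe > Ga: the two effects oppose for this pair; the across-period effect wins (1170 vs 579 kJ/mol).
O > Xe: the two effects oppose for this pair; the down-group effect wins (1314 vs 1170 kJ/mol).
N > O: this pair runs against the simple trend — see the exception note.
Ne > N: both are in period 2; the period trend gives Ne the larger value.
Note the exception: N has a higher first ionization energy than O, contrary to the simple trend — pairing an electron in O's 2p⁴ costs repulsion energy, so O ionizes more easily than half-filled N (2p³).
Approximate values (kJ/mol): N 1402, O 1314, Ne 2081, Ga 579, Xe 1170.
So from highest to lowest: Ne > N > O > Xe > Ga.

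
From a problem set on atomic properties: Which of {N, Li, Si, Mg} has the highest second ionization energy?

After 1 electron has been removed, what remains? N⁺ still has 4 valence electrons; Li⁺ is the bare [He] core; Si⁺ still has 3 valence electrons; Mg⁺ still has 1 valence electron.
Pulling an electron out of a noble-gas core costs far more than removing a remaining valence electron, so Li sits at the high end of IE_2.
Valence configurations: N⁺ [He]2s²2p², Si⁺ [Ne]3s²3p¹, Mg⁺ [Ne]3s¹.
The numbers (kJ/mol): N 2856, Li 7298, Si 1577, Mg 1451.
So the second ionization energies run Mg < Si < N < Li.

Li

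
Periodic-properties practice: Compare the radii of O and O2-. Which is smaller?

O

Forming O2- adds 2 electrons to O. More electron–electron repulsion in the same shell, with unchanged nuclear charge, lets the cloud expand.
An anion is larger than its parent atom: O2- > O.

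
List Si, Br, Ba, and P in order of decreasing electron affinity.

Si is in period 3, group 14; P is in period 3, group 15; Br is in period 4, group 17; Ba is in period 6, group 2.
Adding an electron releases more energy for atoms nearer the top right (short of the noble gases).
Neither a single period nor a single group — weigh both effects.
P > Ba: relative to Ba, both the across-period and down-group shifts push P's electron affinity up.
Si > P: this pair runs against the simple trend — see the exception note.
Br > Si: the two effects oppose for this pair; the across-period effect wins (325 vs 134 kJ/mol).
Note the exception: Si has a higher electron affinity than P, contrary to the simple trend — adding an electron to P's half-filled 3p³ is unfavourable, so Si (3p²) has the more exothermic EA.
For reference (kJ/mol): Si 134, P 72, Br 325, Ba 14.
So from highest to lowest: Br > Si > P > Ba.

Br > Si > P > Ba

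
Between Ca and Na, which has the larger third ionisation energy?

Na

After 2 electrons have been removed, what remains? Ca²⁺ is the bare [Ar] core; Na²⁺ is already 1 electron into the core.
All of these are removing an electron from a noble-gas core or deeper; the smaller core (lower principal quantum number) is held far more tightly, and within a period the higher nuclear charge binds the same core more tightly.
The numbers (kJ/mol): Ca 4912, Na 6910.
Putting it together, IE_3: Ca < Na.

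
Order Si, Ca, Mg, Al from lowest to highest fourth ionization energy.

Si < Ca < Mg < Al

Consider each +3 ion: Si³⁺ still has 1 valence electron; Ca³⁺ is already 1 electron into the core; Mg³⁺ is already 1 electron into the core; Al³⁺ is the bare [Ne] core.
Pulling an electron out of a noble-gas core costs far more than removing a remaining valence electron, so Ca, Mg and Al sit at the high end of IE_4.
The numbers (kJ/mol): Si 4356, Ca 6491, Mg 10543, Al 11577.
Putting it together, IE_4: Si < Ca < Mg < Al.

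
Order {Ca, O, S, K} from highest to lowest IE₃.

O > Ca > K > S

IE_3 is the cost of taking one more electron from the +2 cation: Ca²⁺ is the bare [Ar] core; O²⁺ still has 4 valence electrons; S²⁺ still has 4 valence electrons; K²⁺ is already 1 electron into the core.
Usually core removal costs more than valence removal, but here the competition is close: a tightly held n=2 valence electron can cost more to remove than an n=3 core electron, so the actual values have to decide it.
Valence configurations: O²⁺ [He]2s²2p², S²⁺ [Ne]3s²3p².
Tabulated IE_3 (kJ/mol): Ca 4912, O 5300, S 3357, K 4420.
Hence IE_3: S < K < Ca < O.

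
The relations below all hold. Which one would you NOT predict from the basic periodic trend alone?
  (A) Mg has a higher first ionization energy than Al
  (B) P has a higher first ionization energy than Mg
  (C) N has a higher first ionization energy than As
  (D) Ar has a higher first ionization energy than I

(A)

The general trend: first ionization energy increases across a period and decreases down a group.
(A) Mg (period 3, group 2) vs Al (period 3, group 13): the stated order contradicts the simple trend.
(B) P (period 3, group 15) vs Mg (period 3, group 2): the stated order agrees with the simple trend.
(C) N (period 2, group 15) vs As (period 4, group 15): the stated order agrees with the simple trend.
(D) Ar (period 3, group 18) vs I (period 5, group 17): the stated order agrees with the simple trend.
The exception is (A): Al's single 3p electron is easier to remove than one from Mg's filled 3s².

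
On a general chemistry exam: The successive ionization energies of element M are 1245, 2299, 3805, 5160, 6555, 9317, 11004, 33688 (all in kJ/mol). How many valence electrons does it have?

Look for the largest jump between consecutive ionization energies: IE8/IE7 ≈ 3.1, far larger than any earlier ratio.
That jump marks the point where a core electron is being removed. So the atom has 7 valence electrons.

7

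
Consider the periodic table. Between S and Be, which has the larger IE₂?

The second ionization energy removes an electron from the +1 ion. For each element: S⁺ still has 5 valence electrons; Be⁺ still has 1 valence electron.
All are still removing valence electrons, so compare the +1 ions as you would atoms: IE_2 generally rises across a period (higher Z_eff) and falls down a group (larger shell), subject to the usual subshell exceptions.
Valence configurations: S⁺ [Ne]3s²3p³, Be⁺ [He]2s¹.
The numbers (kJ/mol): S 2252, Be 1757.
Overall IE_2 order: Be < S.

S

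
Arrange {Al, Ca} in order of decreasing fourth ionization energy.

Al > Ca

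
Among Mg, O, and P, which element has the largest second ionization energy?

O

After 1 electron has been removed, what remains? Mg⁺ still has 1 valence electron; O⁺ still has 5 valence electrons; P⁺ still has 4 valence electrons.
All are still removing valence electrons, so compare the +1 ions as you would atoms: IE_2 generally rises across a period (higher Z_eff) and falls down a group (larger shell), subject to the usual subshell exceptions.
Valence configurations: Mg⁺ [Ne]3s¹, O⁺ [He]2s²2p³, P⁺ [Ne]3s²3p².
The numbers (kJ/mol): Mg 1451, O 3388, P 1907.
So the second ionization energies run Mg < P < O.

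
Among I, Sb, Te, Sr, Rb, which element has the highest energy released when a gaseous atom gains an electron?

Rb is in period 5, group 1; Sr is in period 5, group 2; Sb is in period 5, group 15; Te is in period 5, group 16; I is in period 5, group 17.
EA tends to increase across a period and decrease down a group, though the pattern is less regular than for IE or radius.
All lie in period 5; the across-period trend (electron affinity increases left to right) applies, with the exception below.
Note the exception: Rb has a higher electron affinity than Sr, contrary to the simple trend — adding an electron to Sr (ns²) has to open a new, higher-energy np subshell, which is unfavourable.
Approximate values (kJ/mol): Rb 47, Sr 5, Sb 103, Te 190, I 295.
The highest energy released when a gaseous atom gains an electron among these belongs to I.

I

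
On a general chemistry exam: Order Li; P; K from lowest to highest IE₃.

P < K < Li

After 2 electrons have been removed, what remains? Li²⁺ is already 1 electron into the core; P²⁺ still has 3 valence electrons; K²⁺ is already 1 electron into the core.
Pulling an electron out of a noble-gas core costs far more than removing a remaining valence electron, so K and Li sit at the high end of IE_3.
Tabulated IE_3 (kJ/mol): Li 11815, P 2914, K 4420.
Putting it together, IE_3: P < K < Li.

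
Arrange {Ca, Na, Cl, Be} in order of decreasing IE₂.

Consider each +1 ion: Ca⁺ still has 1 valence electron; Na⁺ is the bare [Ne] core; Cl⁺ still has 6 valence electrons; Be⁺ still has 1 valence electron.
Breaking into a closed-shell core is much more expensive than removing a leftover valence electron — Na has the largest IE_2 here.
Valence configurations: Ca⁺ [Ar]4s¹, Cl⁺ [Ne]3s²3p⁴, Be⁺ [He]2s¹.
Tabulated IE_2 (kJ/mol): Ca 1145, Na 4562, Cl 2298, Be 1757.
Putting it together, IE_2: Ca < Be < Cl < Na.

Na > Cl > Be > Ca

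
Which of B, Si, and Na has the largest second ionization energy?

Na

After 1 electron has been removed, what remains? B⁺ still has 2 valence electrons; Si⁺ still has 3 valence electrons; Na⁺ is the bare [Ne] core.
Breaking into a closed-shell core is much more expensive than removing a leftover valence electron — Na has the largest IE_2 here.
Valence configurations: B⁺ [He]2s², Si⁺ [Ne]3s²3p¹.
Approximate IE_2 values (kJ/mol): B 2427, Si 1577, Na 4562.
Putting it together, IE_2: Si < B < Na.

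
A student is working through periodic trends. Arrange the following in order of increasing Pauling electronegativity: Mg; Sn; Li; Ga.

Li is in period 2, group 1; Mg is in period 3, group 2; Ga is in period 4, group 13; Sn is in period 5, group 14.
Atoms toward the upper right of the periodic table pull bonding electrons most strongly.
A diagonal step moves right (one effect) and down (the opposite effect) at once.
Mg > Li: period and group pull opposite ways; the across-period shift dominates (1.31 vs 0.98).
Ga > Mg: the two effects oppose for this pair; the across-period effect wins (1.81 vs 1.31).
Sn > Ga: period and group pull opposite ways; the across-period shift dominates (1.96 vs 1.81).
Tabulated electronegativity (Pauling): Li 0.98, Mg 1.31, Ga 1.81, Sn 1.96.
So from lowest to highest: Li < Mg < Ga < Sn.

Li, Mg, Ga, Sn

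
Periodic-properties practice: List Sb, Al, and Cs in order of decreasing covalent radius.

Al is in period 3, group 13; Sb is in period 5, group 15; Cs is in period 6, group 1.
Radius decreases left→right (rising Z_eff, same n) and increases top→bottom (higher n).
Here both period and group differ, so the two effects have to be weighed against each other.
Sb > Al: period and group pull opposite ways; the down-group shift dominates (140 vs 126 pm).
Cs > Sb: relative to Sb, both the across-period and down-group shifts push Cs's atomic radius up.
Tabulated atomic radius (pm): Al 126, Sb 140, Cs 232.
So from largest to smallest: Cs > Sb > Al.

Cs > Sb > Al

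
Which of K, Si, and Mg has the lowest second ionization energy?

Mg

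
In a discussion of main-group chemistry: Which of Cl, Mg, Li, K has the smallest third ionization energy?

Consider each +2 ion: Cl²⁺ still has 5 valence electrons; Mg²⁺ is the bare [Ne] core; Li²⁺ is already 1 electron into the core; K²⁺ is already 1 electron into the core.
Breaking into a closed-shell core is much more expensive than removing a leftover valence electron — K, Mg and Li have the largest IE_3 here.
Approximate IE_3 values (kJ/mol): Cl 3822, Mg 7733, Li 11815, K 4420.
Putting it together, IE_3: Cl < K < Mg < Li.

Cl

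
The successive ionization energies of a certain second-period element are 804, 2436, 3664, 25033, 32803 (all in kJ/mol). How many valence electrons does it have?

Look for the largest jump between consecutive ionization energies: IE4/IE3 ≈ 6.8, far larger than any earlier ratio.
That jump marks the point where a core electron is being removed. So the atom has 3 valence electrons.

3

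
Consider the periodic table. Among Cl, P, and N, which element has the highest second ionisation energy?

The second ionization energy removes an electron from the +1 ion. For each element: Cl⁺ still has 6 valence electrons; P⁺ still has 4 valence electrons; N⁺ still has 4 valence electrons.
All are still removing valence electrons, so compare the +1 ions as you would atoms: IE_2 generally rises across a period (higher Z_eff) and falls down a group (larger shell), subject to the usual subshell exceptions.
Valence configurations: Cl⁺ [Ne]3s²3p⁴, P⁺ [Ne]3s²3p², N⁺ [He]2s²2p².
Tabulated IE_2 (kJ/mol): Cl 2298, P 1907, N 2856.
Overall IE_2 order: P < Cl < N.

N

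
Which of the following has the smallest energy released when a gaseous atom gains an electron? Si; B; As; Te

B

B is in period 2, group 13; Si is in period 3, group 14; As is in period 4, group 15; Te is in period 5, group 16.
Electron affinity generally becomes more exothermic across a period toward the halogens and less exothermic down a group.
A diagonal step moves right (one effect) and down (the opposite effect) at once.
As > B: the two effects oppose for this pair; the across-period effect wins (78 vs 27 kJ/mol).
Si > As: the two effects oppose for this pair; the down-group effect wins (134 vs 78 kJ/mol).
Te > Si: the two effects oppose for this pair; the across-period effect wins (190 vs 134 kJ/mol).
Approximate values (kJ/mol): B 27, Si 134, As 78, Te 190.
The smallest energy released when a gaseous atom gains an electron among these belongs to B.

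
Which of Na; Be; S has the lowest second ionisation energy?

Be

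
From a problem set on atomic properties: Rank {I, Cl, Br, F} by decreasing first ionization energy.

F is in period 2, group 17; Cl is in period 3, group 17; Br is in period 4, group 17; I is in period 5, group 17.
Removing the outermost electron gets harder across a period and easier down a group.
All are in group 17, so first ionization energy increases up the group.
So from highest to lowest: F > Cl > Br > I.

F, Cl, Br, I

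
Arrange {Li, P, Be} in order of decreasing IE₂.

Li > P > Be

The second ionization energy removes an electron from the +1 ion. For each element: Li⁺ is the bare [He] core; P⁺ still has 4 valence electrons; Be⁺ still has 1 valence electron.
Pulling an electron out of a noble-gas core costs far more than removing a remaining valence electron, so Li sits at the high end of IE_2.
Valence configurations: P⁺ [Ne]3s²3p², Be⁺ [He]2s¹.
The numbers (kJ/mol): Li 7298, P 1907, Be 1757.
So the second ionization energies run Be < P < Li.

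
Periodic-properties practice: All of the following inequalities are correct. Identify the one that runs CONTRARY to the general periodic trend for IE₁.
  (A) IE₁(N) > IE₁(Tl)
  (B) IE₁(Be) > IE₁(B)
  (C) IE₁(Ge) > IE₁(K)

(B)

The general trend: IE₁ increases across a period and decreases down a group.
(A) N (period 2, group 15) vs Tl (period 6, group 13): the stated order agrees with the simple trend.
(B) Be (period 2, group 2) vs B (period 2, group 13): the stated order contradicts the simple trend.
(C) Ge (period 4, group 14) vs K (period 4, group 1): the stated order agrees with the simple trend.
The exception is (B): removing B's lone 2p electron is easier than breaking Be's filled 2s².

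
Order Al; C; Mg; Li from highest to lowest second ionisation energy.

Consider each +1 ion: Al⁺ still has 2 valence electrons; C⁺ still has 3 valence electrons; Mg⁺ still has 1 valence electron; Li⁺ is the bare [He] core.
Pulling an electron out of a noble-gas core costs far more than removing a remaining valence electron, so Li sits at the high end of IE_2.
Valence configurations: Al⁺ [Ne]3s², C⁺ [He]2s²2p¹, Mg⁺ [Ne]3s¹.
The numbers (kJ/mol): Al 1817, C 2353, Mg 1451, Li 7298.
So the second ionization energies run Mg < Al < C < Li.

Li > C > Al > Mg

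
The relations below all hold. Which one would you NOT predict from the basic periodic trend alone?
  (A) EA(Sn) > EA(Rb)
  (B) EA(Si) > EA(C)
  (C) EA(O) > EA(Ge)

The general trend: electron affinity increases across a period and decreases down a group.
(A) Sn (period 5, group 14) vs Rb (period 5, group 1): the stated order agrees with the simple trend.
(B) Si (period 3, group 14) vs C (period 2, group 14): the stated order contradicts the simple trend.
(C) O (period 2, group 16) vs Ge (period 4, group 14): the stated order agrees with the simple trend.
The exception is (B): Si's larger, more diffuse 3p orbitals accept an added electron slightly more readily than C's compact 2p.

(B)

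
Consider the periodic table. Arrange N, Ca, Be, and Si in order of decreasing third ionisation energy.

Be > Ca > N > Si

The third ionization energy removes an electron from the +2 ion. For each element: N²⁺ still has 3 valence electrons; Ca²⁺ is the bare [Ar] core; Be²⁺ is the bare [He] core; Si²⁺ still has 2 valence electrons.
Core electrons are held far more tightly than valence electrons, so Ca and Be top the IE_3 order.
Valence configurations: N²⁺ [He]2s²2p¹, Si²⁺ [Ne]3s².
The numbers (kJ/mol): N 4578, Ca 4912, Be 14849, Si 3232.
Hence IE_3: Si < N < Ca < Be.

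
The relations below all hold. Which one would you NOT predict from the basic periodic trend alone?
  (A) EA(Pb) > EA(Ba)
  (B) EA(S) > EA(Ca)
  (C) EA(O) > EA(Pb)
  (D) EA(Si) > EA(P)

(D)

The general trend: electron affinity increases across a period and decreases down a group.
(A) Pb (period 6, group 14) vs Ba (period 6, group 2): the stated order agrees with the simple trend.
(B) S (period 3, group 16) vs Ca (period 4, group 2): the stated order agrees with the simple trend.
(C) O (period 2, group 16) vs Pb (period 6, group 14): the stated order agrees with the simple trend.
(D) Si (period 3, group 14) vs P (period 3, group 15): the stated order contradicts the simple trend.
The exception is (D): adding an electron to P's half-filled 3p³ is unfavourable, so Si (3p²) has the more exothermic EA.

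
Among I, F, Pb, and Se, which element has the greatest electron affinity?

F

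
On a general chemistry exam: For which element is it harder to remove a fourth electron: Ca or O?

O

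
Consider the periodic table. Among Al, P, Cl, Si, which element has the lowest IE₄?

The fourth ionization energy removes an electron from the +3 ion. For each element: Al³⁺ is the bare [Ne] core; P³⁺ still has 2 valence electrons; Cl³⁺ still has 4 valence electrons; Si³⁺ still has 1 valence electron.
Breaking into a closed-shell core is much more expensive than removing a leftover valence electron — Al has the largest IE_4 here.
Valence configurations: P³⁺ [Ne]3s², Cl³⁺ [Ne]3s²3p², Si³⁺ [Ne]3s¹.
Tabulated IE_4 (kJ/mol): Al 11577, P 4964, Cl 5159, Si 4356.
Overall IE_4 order: Si < P < Cl < Al.

Si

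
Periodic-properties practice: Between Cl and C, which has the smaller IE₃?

IE_3 is the cost of taking one more electron from the +2 cation: Cl²⁺ still has 5 valence electrons; C²⁺ still has 2 valence electrons.
All are still removing valence electrons, so compare the +2 ions as you would atoms: IE_3 generally rises across a period (higher Z_eff) and falls down a group (larger shell), subject to the usual subshell exceptions.
Valence configurations: Cl²⁺ [Ne]3s²3p³, C²⁺ [He]2s².
Approximate IE_3 values (kJ/mol): Cl 3822, C 4620.
So the third ionization energies run Cl < C.

Cl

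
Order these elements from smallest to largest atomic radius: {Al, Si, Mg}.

Si, Al, Mg

Mg is in period 3, group 2; Al is in period 3, group 13; Si is in period 3, group 14.
Atomic radius shrinks across a period as nuclear charge pulls the same shell inward, and grows down a group as new shells are added.
All lie in period 3, so atomic radius increases right to left.
So from smallest to largest: Si < Al < Mg.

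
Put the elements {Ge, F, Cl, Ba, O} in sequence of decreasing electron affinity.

Cl > F > O > Ge > Ba

O is in period 2, group 16; F is in period 2, group 17; Cl is in period 3, group 17; Ge is in period 4, group 14; Ba is in period 6, group 2.
Adding an electron releases more energy for atoms nearer the top right (short of the noble gases).
Neither a single period nor a single group — weigh both effects.
Ge > Ba: relative to Ba, both the across-period and down-group shifts push Ge's electron affinity up.
O > Ge: both effects reinforce here, so O is clearly the higher of the two.
F > O: F lies to the right of O in period 2, so the across-period effect alone puts F higher.
Cl > F: this pair runs against the simple trend — see the exception note.
Note the exception: Cl has a higher electron affinity than F, contrary to the simple trend — F's small 2p subshell makes the incoming electron feel strong e⁻–e⁻ repulsion, so Cl actually releases more energy on gaining an electron.
For reference (kJ/mol): O 141, F 328, Cl 349, Ge 119, Ba 14.
So from highest to lowest: Cl > F > O > Ge > Ba.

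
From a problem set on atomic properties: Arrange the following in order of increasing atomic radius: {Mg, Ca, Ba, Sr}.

Mg < Ca < Sr < Ba

Mg is in period 3, group 2; Ca is in period 4, group 2; Sr is in period 5, group 2; Ba is in period 6, group 2.
Atomic radius shrinks across a period as nuclear charge pulls the same shell inward, and grows down a group as new shells are added.
All are in group 2, so atomic radius increases down the group.
So from smallest to largest: Mg < Ca < Sr < Ba.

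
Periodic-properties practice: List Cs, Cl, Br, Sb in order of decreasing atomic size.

Cl is in period 3, group 17; Br is in period 4, group 17; Sb is in period 5, group 15; Cs is in period 6, group 1.
Atomic radius shrinks across a period as nuclear charge pulls the same shell inward, and grows down a group as new shells are added.
Here both period and group differ, so the two effects have to be weighed against each other.
Br > Cl: Br sits below Cl in group 17, so the down-group effect alone puts Br larger.
Sb > Br: both effects reinforce here, so Sb is clearly the larger of the two.
Cs > Sb: both effects reinforce here, so Cs is clearly the larger of the two.
Approximate values (pm): Cl 99, Br 114, Sb 140, Cs 232.
So from largest to smallest: Cs > Sb > Br > Cl.

Cs > Sb > Br > Cl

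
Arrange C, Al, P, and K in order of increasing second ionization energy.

IE_2 is the cost of taking one more electron from the +1 cation: C⁺ still has 3 valence electrons; Al⁺ still has 2 valence electrons; P⁺ still has 4 valence electrons; K⁺ is the bare [Ar] core.
Breaking into a closed-shell core is much more expensive than removing a leftover valence electron — K has the largest IE_2 here.
Valence configurations: C⁺ [He]2s²2p¹, Al⁺ [Ne]3s², P⁺ [Ne]3s²3p².
Tabulated IE_2 (kJ/mol): C 2353, Al 1817, P 1907, K 3052.
So the second ionization energies run Al < P < C < K.

Al, P, C, K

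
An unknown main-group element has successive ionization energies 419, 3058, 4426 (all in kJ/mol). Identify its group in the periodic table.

Group 1

Look for the largest jump between consecutive ionization energies: IE2/IE1 ≈ 7.3, far larger than any earlier ratio.
That jump marks the point where a core electron is being removed. So the atom has 1 valence electron.
A main-group element with 1 valence electron is in group 1.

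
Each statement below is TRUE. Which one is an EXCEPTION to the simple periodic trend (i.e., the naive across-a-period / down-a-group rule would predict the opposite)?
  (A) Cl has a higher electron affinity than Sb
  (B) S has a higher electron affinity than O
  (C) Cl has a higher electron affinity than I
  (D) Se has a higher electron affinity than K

(B)

The general trend: electron affinity increases across a period and decreases down a group.
(A) Cl (period 3, group 17) vs Sb (period 5, group 15): the stated order agrees with the simple trend.
(B) S (period 3, group 16) vs O (period 2, group 16): the stated order contradicts the simple trend.
(C) Cl (period 3, group 17) vs I (period 5, group 17): the stated order agrees with the simple trend.
(D) Se (period 4, group 16) vs K (period 4, group 1): the stated order agrees with the simple trend.
The exception is (B): the compact 2p subshell of O repels the added electron more than S's larger 3p does.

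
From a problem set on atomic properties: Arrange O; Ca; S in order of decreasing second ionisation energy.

O, S, Ca

The second ionization energy removes an electron from the +1 ion. For each element: O⁺ still has 5 valence electrons; Ca⁺ still has 1 valence electron; S⁺ still has 5 valence electrons.
All are still removing valence electrons, so compare the +1 ions as you would atoms: IE_2 generally rises across a period (higher Z_eff) and falls down a group (larger shell), subject to the usual subshell exceptions.
Valence configurations: O⁺ [He]2s²2p³, Ca⁺ [Ar]4s¹, S⁺ [Ne]3s²3p³.
Approximate IE_2 values (kJ/mol): O 3388, Ca 1145, S 2252.
Overall IE_2 order: Ca < S < O.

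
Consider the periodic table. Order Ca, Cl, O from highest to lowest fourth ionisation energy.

O, Ca, Cl

After 3 electrons have been removed, what remains? Ca³⁺ is already 1 electron into the core; Cl³⁺ still has 4 valence electrons; O³⁺ still has 3 valence electrons.
Usually core removal costs more than valence removal, but here the competition is close: a tightly held n=2 valence electron can cost more to remove than an n=3 core electron, so the actual values have to decide it.
Valence configurations: Cl³⁺ [Ne]3s²3p², O³⁺ [He]2s²2p¹.
Tabulated IE_4 (kJ/mol): Ca 6491, Cl 5159, O 7469.
Hence IE_4: Cl < Ca < O.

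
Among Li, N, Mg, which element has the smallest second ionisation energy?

IE_2 is the cost of taking one more electron from the +1 cation: Li⁺ is the bare [He] core; N⁺ still has 4 valence electrons; Mg⁺ still has 1 valence electron.
Breaking into a closed-shell core is much more expensive than removing a leftover valence electron — Li has the largest IE_2 here.
Valence configurations: N⁺ [He]2s²2p², Mg⁺ [Ne]3s¹.
Tabulated IE_2 (kJ/mol): Li 7298, N 2856, Mg 1451.
Hence IE_2: Mg < N < Li.

Mg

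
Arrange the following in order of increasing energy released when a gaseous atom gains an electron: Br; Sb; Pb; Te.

Br is in period 4, group 17; Sb is in period 5, group 15; Te is in period 5, group 16; Pb is in period 6, group 14.
EA tends to increase across a period and decrease down a group, though the pattern is less regular than for IE or radius.
Here both period and group differ, so the two effects have to be weighed against each other.
Sb > Pb: both effects reinforce here, so Sb is clearly the higher of the two.
Te > Sb: both are in period 5; the period trend gives Te the larger value.
Br > Te: both effects reinforce here, so Br is clearly the higher of the two.
Tabulated electron affinity (kJ/mol): Br 325, Sb 103, Te 190, Pb 35.
So from lowest to highest: Pb < Sb < Te < Br.

Pb < Sb < Te < Br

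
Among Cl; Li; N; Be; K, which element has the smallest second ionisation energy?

Be

IE_2 is the cost of taking one more electron from the +1 cation: Cl⁺ still has 6 valence electrons; Li⁺ is the bare [He] core; N⁺ still has 4 valence electrons; Be⁺ still has 1 valence electron; K⁺ is the bare [Ar] core.
Breaking into a closed-shell core is much more expensive than removing a leftover valence electron — K and Li have the largest IE_2 here.
Valence configurations: Cl⁺ [Ne]3s²3p⁴, N⁺ [He]2s²2p², Be⁺ [He]2s¹.
The numbers (kJ/mol): Cl 2298, Li 7298, N 2856, Be 1757, K 3052.
So the second ionization energies run Be < Cl < N < K < Li.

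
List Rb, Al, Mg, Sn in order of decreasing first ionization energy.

Mg > Sn > Al > Rb

Removing the outermost electron gets harder across a period and easier down a group.
Neither a single period nor a single group — weigh both effects.
Al > Rb: relative to Rb, both the across-period and down-group shifts push Al's first ionization energy up.
Sn > Al: period and group pull opposite ways; the across-period shift dominates (709 vs 578 kJ/mol).
Mg > Sn: period and group pull opposite ways; the down-group shift dominates (738 vs 709 kJ/mol).
Note the exception: Mg has a higher first ionization energy than Al, contrary to the simple trend — Al's single 3p electron is easier to remove than one from Mg's filled 3s².
Tabulated first ionization energy (kJ/mol): Mg 738, Al 578, Rb 403, Sn 709.
So from highest to lowest: Mg > Sn > Al > Rb.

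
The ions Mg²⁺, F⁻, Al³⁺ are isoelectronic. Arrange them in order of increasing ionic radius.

Al³⁺, Mg²⁺, F⁻

All of these have 10 electrons, so size is governed by nuclear charge alone: the more protons, the stronger the pull on the same electron cloud, and the smaller the ion.
Nuclear charges: Al³⁺ (Z=13), Mg²⁺ (Z=12), F⁻ (Z=9).
Smallest to largest: Al³⁺ < Mg²⁺ < F⁻.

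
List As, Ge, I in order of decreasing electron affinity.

I, Ge, As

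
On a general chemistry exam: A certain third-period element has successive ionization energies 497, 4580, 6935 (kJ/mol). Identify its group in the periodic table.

Group 1

Look for the largest jump between consecutive ionization energies: IE2/IE1 ≈ 9.2, far larger than any earlier ratio.
That jump marks the point where a core electron is being removed. So the atom has 1 valence electron.
A main-group element with 1 valence electron is in group 1.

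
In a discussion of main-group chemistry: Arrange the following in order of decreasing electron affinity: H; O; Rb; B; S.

S > O > H > Rb > B

H is in period 1, group 1; B is in period 2, group 13; O is in period 2, group 16; S is in period 3, group 16; Rb is in period 5, group 1.
Adding an electron releases more energy for atoms nearer the top right (short of the noble gases).
These span different periods and groups, so the two trends combine.
Rb > B: this pair runs against the simple trend — see the exception note.
H > Rb: they share group 1; the group trend gives H the larger value.
O > H: period and group pull opposite ways; the across-period shift dominates (141 vs 73 kJ/mol).
S > O: this pair runs against the simple trend — see the exception note.
Note the exception: Rb has a higher electron affinity than B, contrary to the simple trend — B's ns²np¹ configuration gives only a small electron affinity — the sparsely filled np subshell binds an added electron weakly.
Note the exception: S has a higher electron affinity than O, contrary to the simple trend — the compact 2p subshell of O repels the added electron more than S's larger 3p does.
Approximate values (kJ/mol): H 73, B 27, O 141, S 200, Rb 47.
So from highest to lowest: S > O > H > Rb > B.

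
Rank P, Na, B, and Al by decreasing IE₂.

Na > B > P > Al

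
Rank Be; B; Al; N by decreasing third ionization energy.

Be, N, B, Al

Consider each +2 ion: Be²⁺ is the bare [He] core; B²⁺ still has 1 valence electron; Al²⁺ still has 1 valence electron; N²⁺ still has 3 valence electrons.
Breaking into a closed-shell core is much more expensive than removing a leftover valence electron — Be has the largest IE_3 here.
Valence configurations: B²⁺ [He]2s¹, Al²⁺ [Ne]3s¹, N²⁺ [He]2s²2p¹.
Approximate IE_3 values (kJ/mol): Be 14849, B 3660, Al 2745, N 4578.
Putting it together, IE_3: Al < B < N < Be.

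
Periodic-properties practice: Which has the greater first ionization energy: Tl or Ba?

Ba is in period 6, group 2; Tl is in period 6, group 13.
First ionization energy rises across a period (greater Z_eff holds electrons more tightly) and falls down a group (valence electrons are farther from the nucleus).
All lie in period 6, so first ionization energy increases left to right.
So Tl has the greater first ionization energy (Tl > Ba).

Tl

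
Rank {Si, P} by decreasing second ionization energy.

P, Si

The second ionization energy removes an electron from the +1 ion. For each element: Si⁺ still has 3 valence electrons; P⁺ still has 4 valence electrons.
All are still removing valence electrons, so compare the +1 ions as you would atoms: IE_2 generally rises across a period (higher Z_eff) and falls down a group (larger shell), subject to the usual subshell exceptions.
Valence configurations: Si⁺ [Ne]3s²3p¹, P⁺ [Ne]3s²3p².
Tabulated IE_2 (kJ/mol): Si 1577, P 1907.
Hence IE_2: Si < P.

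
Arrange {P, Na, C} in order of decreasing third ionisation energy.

Na, C, P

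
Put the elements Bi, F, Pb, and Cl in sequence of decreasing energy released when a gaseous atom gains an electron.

Cl > F > Bi > Pb

F is in period 2, group 17; Cl is in period 3, group 17; Pb is in period 6, group 14; Bi is in period 6, group 15.
Electron affinity generally becomes more exothermic across a period toward the halogens and less exothermic down a group.
Neither a single period nor a single group — weigh both effects.
Bi > Pb: both are in period 6; the period trend gives Bi the larger value.
F > Bi: both effects reinforce here, so F is clearly the higher of the two.
Cl > F: this pair runs against the simple trend — see the exception note.
Note the exception: Cl has a higher electron affinity than F, contrary to the simple trend — F's small 2p subshell makes the incoming electron feel strong e⁻–e⁻ repulsion, so Cl actually releases more energy on gaining an electron.
Approximate values (kJ/mol): F 328, Cl 349, Pb 35, Bi 91.
So from highest to lowest: Cl > F > Bi > Pb.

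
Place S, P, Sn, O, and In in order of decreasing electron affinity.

O is in period 2, group 16; P is in period 3, group 15; S is in period 3, group 16; In is in period 5, group 13; Sn is in period 5, group 14.
Atoms with high Z_eff and room in the valence shell (especially the halogens) have the most exothermic electron affinities.
Here both period and group differ, so the two effects have to be weighed against each other.
P > In: both effects reinforce here, so P is clearly the higher of the two.
Sn > P: this pair runs against the simple trend — see the exception note.
O > Sn: both effects reinforce here, so O is clearly the higher of the two.
S > O: this pair runs against the simple trend — see the exception note.
Note the exception: Sn has a higher electron affinity than P, contrary to the simple trend — adding an electron to P's half-filled np³ subshell costs electron-pairing energy.
Note the exception: S has a higher electron affinity than O, contrary to the simple trend — the compact 2p subshell of O repels the added electron more than S's larger 3p does.
For reference (kJ/mol): O 141, P 72, S 200, In 29, Sn 107.
So from highest to lowest: S > O > Sn > P > In.

S, O, Sn, P, In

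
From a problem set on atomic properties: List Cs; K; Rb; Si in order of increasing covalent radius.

Si is in period 3, group 14; K is in period 4, group 1; Rb is in period 5, group 1; Cs is in period 6, group 1.
Atomic radius shrinks across a period as nuclear charge pulls the same shell inward, and grows down a group as new shells are added.
Here both period and group differ, so the two effects have to be weighed against each other.
K > Si: both effects reinforce here, so K is clearly the larger of the two.
Rb > K: Rb sits below K in group 1, so the down-group effect alone puts Rb larger.
Cs > Rb: they share group 1; the group trend gives Cs the larger value.
Approximate values (pm): Si 116, K 196, Rb 210, Cs 232.
So from smallest to largest: Si < K < Rb < Cs.

Si, K, Rb, Cs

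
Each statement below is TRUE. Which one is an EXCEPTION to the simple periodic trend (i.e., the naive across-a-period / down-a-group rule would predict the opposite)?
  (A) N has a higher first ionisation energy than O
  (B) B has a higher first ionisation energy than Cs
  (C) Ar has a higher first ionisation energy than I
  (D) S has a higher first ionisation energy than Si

(A)

The general trend: first ionisation energy increases across a period and decreases down a group.
(A) N (period 2, group 15) vs O (period 2, group 16): the stated order contradicts the simple trend.
(B) B (period 2, group 13) vs Cs (period 6, group 1): the stated order agrees with the simple trend.
(C) Ar (period 3, group 18) vs I (period 5, group 17): the stated order agrees with the simple trend.
(D) S (period 3, group 16) vs Si (period 3, group 14): the stated order agrees with the simple trend.
The exception is (A): pairing an electron in O's 2p⁴ costs repulsion energy, so O ionizes more easily than half-filled N (2p³).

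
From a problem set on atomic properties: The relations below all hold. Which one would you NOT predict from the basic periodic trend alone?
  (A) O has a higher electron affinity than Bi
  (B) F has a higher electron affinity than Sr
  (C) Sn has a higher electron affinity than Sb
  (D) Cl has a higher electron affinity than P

The general trend: electron affinity increases across a period and decreases down a group.
(A) O (period 2, group 16) vs Bi (period 6, group 15): the stated order agrees with the simple trend.
(B) F (period 2, group 17) vs Sr (period 5, group 2): the stated order agrees with the simple trend.
(C) Sn (period 5, group 14) vs Sb (period 5, group 15): the stated order contradicts the simple trend.
(D) Cl (period 3, group 17) vs P (period 3, group 15): the stated order agrees with the simple trend.
The exception is (C): adding an electron to Sb's half-filled 5p³ is unfavourable, so Sn has the more exothermic EA.

(C)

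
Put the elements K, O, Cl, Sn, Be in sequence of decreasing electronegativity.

Be is in period 2, group 2; O is in period 2, group 16; Cl is in period 3, group 17; K is in period 4, group 1; Sn is in period 5, group 14.
Smaller atoms with higher effective nuclear charge are more electronegative.
These span different periods and groups, so the two trends combine.
Be > K: relative to K, both the across-period and down-group shifts push Be's electronegativity up.
Sn > Be: period and group pull opposite ways; the across-period shift dominates (1.96 vs 1.57).
Cl > Sn: both effects reinforce here, so Cl is clearly the higher of the two.
O > Cl: period and group pull opposite ways; the down-group shift dominates (3.44 vs 3.16).
For reference (Pauling): Be 1.57, O 3.44, Cl 3.16, K 0.82, Sn 1.96.
So from highest to lowest: O > Cl > Sn > Be > K.

O > Cl > Sn > Be > K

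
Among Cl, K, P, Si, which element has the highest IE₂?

Consider each +1 ion: Cl⁺ still has 6 valence electrons; K⁺ is the bare [Ar] core; P⁺ still has 4 valence electrons; Si⁺ still has 3 valence electrons.
Pulling an electron out of a noble-gas core costs far more than removing a remaining valence electron, so K sits at the high end of IE_2.
Valence configurations: Cl⁺ [Ne]3s²3p⁴, P⁺ [Ne]3s²3p², Si⁺ [Ne]3s²3p¹.
Tabulated IE_2 (kJ/mol): Cl 2298, K 3052, P 1907, Si 1577.
Hence IE_2: Si < P < Cl < K.

K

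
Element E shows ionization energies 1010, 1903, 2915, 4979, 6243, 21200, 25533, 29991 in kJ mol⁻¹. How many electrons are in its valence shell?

Look for the largest jump between consecutive ionization energies: IE6/IE5 ≈ 3.4, far larger than any earlier ratio.
That jump marks the point where a core electron is being removed. So the atom has 5 valence electrons.

5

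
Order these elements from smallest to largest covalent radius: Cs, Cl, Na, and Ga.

Cl < Ga < Na < Cs

Na is in period 3, group 1; Cl is in period 3, group 17; Ga is in period 4, group 13; Cs is in period 6, group 1.
Across a period the added protons contract the valence shell; down a group each new principal shell makes the atom larger.
Neither a single period nor a single group — weigh both effects.
Ga > Cl: both effects reinforce here, so Ga is clearly the larger of the two.
Na > Ga: the two effects oppose for this pair; the across-period effect wins (155 vs 124 pm).
Cs > Na: Cs sits below Na in group 1, so the down-group effect alone puts Cs larger.
Tabulated atomic radius (pm): Na 155, Cl 99, Ga 124, Cs 232.
So from smallest to largest: Cl < Ga < Na < Cs.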